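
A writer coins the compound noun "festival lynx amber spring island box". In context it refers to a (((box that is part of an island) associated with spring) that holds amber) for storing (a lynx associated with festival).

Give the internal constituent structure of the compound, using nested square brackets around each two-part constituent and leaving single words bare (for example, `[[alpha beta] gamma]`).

Whole compound: head "box" (specifically "amber spring island box"), modifier "festival lynx".
"festival lynx" → head "lynx", modifier "festival".
"amber spring island box" → head "box" (specifically "spring island box"), modifier "amber".
"spring island box" → head "box" (specifically "island box"), modifier "spring".
"island box" → head "box", modifier "island".
Assembled: [[festival lynx] [amber [spring [island box]]]].

[[festival lynx] [amber [spring [island box]]]]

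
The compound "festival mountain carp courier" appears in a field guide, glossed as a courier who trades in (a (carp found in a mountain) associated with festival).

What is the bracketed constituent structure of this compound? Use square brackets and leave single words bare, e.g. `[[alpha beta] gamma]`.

The outermost head in the paraphrase is "courier", modified by "festival mountain carp".
Inside "festival mountain carp": head "carp" (specifically "mountain carp"), modifier "festival".
Inside "mountain carp": head "carp", modifier "mountain".
Assembled: [[festival [mountain carp]] courier].

[[festival [mountain carp]] courier]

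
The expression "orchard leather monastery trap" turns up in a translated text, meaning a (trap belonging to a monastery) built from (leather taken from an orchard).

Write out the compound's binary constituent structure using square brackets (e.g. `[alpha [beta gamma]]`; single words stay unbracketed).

The outermost head in the paraphrase is "trap" (specifically "monastery trap"), modified by "orchard leather".
"orchard leather" → head "leather", modifier "orchard".
"monastery trap" → head "trap", modifier "monastery".
So the structure is [[orchard leather] [monastery trap]].

[[orchard leather] [monastery trap]]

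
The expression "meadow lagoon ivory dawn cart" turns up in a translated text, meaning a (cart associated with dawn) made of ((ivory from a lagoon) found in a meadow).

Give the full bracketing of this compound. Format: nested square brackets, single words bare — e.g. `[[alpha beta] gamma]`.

Whole compound: head "cart" (specifically "dawn cart"), modifier "meadow lagoon ivory".
"meadow lagoon ivory" → head "ivory" (specifically "lagoon ivory"), modifier "meadow".
"lagoon ivory" → head "ivory", modifier "lagoon".
"dawn cart" → head "cart", modifier "dawn".
So the structure is [[meadow [lagoon ivory]] [dawn cart]].

[[meadow [lagoon ivory]] [dawn cart]]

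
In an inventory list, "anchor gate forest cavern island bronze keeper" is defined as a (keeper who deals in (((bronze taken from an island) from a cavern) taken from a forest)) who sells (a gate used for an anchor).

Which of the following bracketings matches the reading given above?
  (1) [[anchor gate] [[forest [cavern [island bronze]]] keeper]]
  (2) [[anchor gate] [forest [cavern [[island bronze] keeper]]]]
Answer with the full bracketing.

The paraphrase's head is the "keeper" part ("forest cavern island bronze keeper"); its modifier is "anchor gate".
That top-level split, carried through the inner groups, gives [[anchor gate] [[forest [cavern [island bronze]]] keeper]].

[[anchor gate] [[forest [cavern [island bronze]]] keeper]]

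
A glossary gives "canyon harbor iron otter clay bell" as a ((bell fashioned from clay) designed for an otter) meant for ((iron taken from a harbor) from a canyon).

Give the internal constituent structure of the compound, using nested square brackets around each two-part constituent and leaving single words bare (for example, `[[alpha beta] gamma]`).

The outermost head in the paraphrase is "bell" (specifically "otter clay bell"), modified by "canyon harbor iron".
"canyon harbor iron" → head "iron" (specifically "harbor iron"), modifier "canyon".
"harbor iron" → head "iron", modifier "harbor".
"otter clay bell" → head "bell" (specifically "clay bell"), modifier "otter".
"clay bell" → head "bell", modifier "clay".
So the structure is [[canyon [harbor iron]] [otter [clay bell]]].

[[canyon [harbor iron]] [otter [clay bell]]]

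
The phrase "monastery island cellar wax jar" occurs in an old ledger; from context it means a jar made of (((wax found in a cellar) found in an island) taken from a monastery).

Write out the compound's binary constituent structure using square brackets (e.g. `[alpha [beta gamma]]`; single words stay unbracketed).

The outermost head in the paraphrase is "jar", modified by "monastery island cellar wax".
"monastery island cellar wax" → head "wax" (specifically "island cellar wax"), modifier "monastery".
"island cellar wax" → head "wax" (specifically "cellar wax"), modifier "island".
"cellar wax" → head "wax", modifier "cellar".
Assembled: [[monastery [island [cellar wax]]] jar].

[[monastery [island [cellar wax]]] jar]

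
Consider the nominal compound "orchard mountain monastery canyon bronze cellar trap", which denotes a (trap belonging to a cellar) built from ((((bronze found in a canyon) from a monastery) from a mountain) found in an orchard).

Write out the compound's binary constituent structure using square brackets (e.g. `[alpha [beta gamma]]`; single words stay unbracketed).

[[orchard [mountain [monastery [canyon bronze]]]] [cellar trap]]

The outermost head in the paraphrase is "trap" (specifically "cellar trap"), modified by "orchard mountain monastery canyon bronze".
"orchard mountain monastery canyon bronze" → head "bronze" (specifically "mountain monastery canyon bronze"), modifier "orchard".
"mountain monastery canyon bronze" → head "bronze" (specifically "monastery canyon bronze"), modifier "mountain".
"monastery canyon bronze" → head "bronze" (specifically "canyon bronze"), modifier "monastery".
"canyon bronze" → head "bronze", modifier "canyon".
"cellar trap" → head "trap", modifier "cellar".
So the structure is [[orchard [mountain [monastery [canyon bronze]]]] [cellar trap]].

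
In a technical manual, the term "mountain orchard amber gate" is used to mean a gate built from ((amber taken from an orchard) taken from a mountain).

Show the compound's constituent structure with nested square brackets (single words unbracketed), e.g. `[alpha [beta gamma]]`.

[[mountain [orchard amber]] gate]

Overall it is a kind of gate; the modifier is "mountain orchard amber".
"mountain orchard amber" → head "amber" (specifically "orchard amber"), modifier "mountain".
"orchard amber" → head "amber", modifier "orchard".
So the structure is [[mountain [orchard amber]] gate].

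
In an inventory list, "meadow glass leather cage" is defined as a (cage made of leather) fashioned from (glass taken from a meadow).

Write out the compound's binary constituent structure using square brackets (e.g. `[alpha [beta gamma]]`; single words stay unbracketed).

The outermost head in the paraphrase is "cage" (specifically "leather cage"), modified by "meadow glass".
Inside "meadow glass": head "glass", modifier "meadow".
Inside "leather cage": head "cage", modifier "leather".
Assembled: [[meadow glass] [leather cage]].

[[meadow glass] [leather cage]]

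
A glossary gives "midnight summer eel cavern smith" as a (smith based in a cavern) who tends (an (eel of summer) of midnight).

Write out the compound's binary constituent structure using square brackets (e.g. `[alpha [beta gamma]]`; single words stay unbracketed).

[[midnight [summer eel]] [cavern smith]]

Overall it is a kind of smith (specifically "cavern smith"); the modifier is "midnight summer eel".
Inside "midnight summer eel": head "eel" (specifically "summer eel"), modifier "midnight".
Inside "summer eel": head "eel", modifier "summer".
Inside "cavern smith": head "smith", modifier "cavern".
Putting it together: [[midnight [summer eel]] [cavern smith]].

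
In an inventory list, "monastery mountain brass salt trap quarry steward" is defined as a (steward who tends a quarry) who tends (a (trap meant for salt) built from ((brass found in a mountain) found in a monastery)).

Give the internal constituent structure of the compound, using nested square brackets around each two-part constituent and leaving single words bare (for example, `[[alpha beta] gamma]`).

The outermost head in the paraphrase is "steward" (specifically "quarry steward"), modified by "monastery mountain brass salt trap".
Inside "monastery mountain brass salt trap": head "trap" (specifically "salt trap"), modifier "monastery mountain brass".
Inside "monastery mountain brass": head "brass" (specifically "mountain brass"), modifier "monastery".
Inside "mountain brass": head "brass", modifier "mountain".
Inside "salt trap": head "trap", modifier "salt".
Inside "quarry steward": head "steward", modifier "quarry".
Putting it together: [[[monastery [mountain brass]] [salt trap]] [quarry steward]].

[[[monastery [mountain brass]] [salt trap]] [quarry steward]]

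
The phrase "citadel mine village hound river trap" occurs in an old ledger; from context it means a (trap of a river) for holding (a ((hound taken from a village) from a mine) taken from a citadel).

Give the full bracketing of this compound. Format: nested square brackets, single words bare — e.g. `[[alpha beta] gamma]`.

Overall it is a kind of trap (specifically "river trap"); the modifier is "citadel mine village hound".
"citadel mine village hound" → head "hound" (specifically "mine village hound"), modifier "citadel".
"mine village hound" → head "hound" (specifically "village hound"), modifier "mine".
"village hound" → head "hound", modifier "village".
"river trap" → head "trap", modifier "river".
Putting it together: [[citadel [mine [village hound]]] [river trap]].

[[citadel [mine [village hound]]] [river trap]]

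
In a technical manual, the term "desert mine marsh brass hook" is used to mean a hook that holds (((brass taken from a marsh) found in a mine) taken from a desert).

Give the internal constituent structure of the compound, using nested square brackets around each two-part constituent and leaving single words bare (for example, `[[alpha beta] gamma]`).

[[desert [mine [marsh brass]]] hook]

Whole compound: head "hook", modifier "desert mine marsh brass".
Within "desert mine marsh brass", the head is "brass" (specifically "mine marsh brass") and the modifier is "desert".
Within "mine marsh brass", the head is "brass" (specifically "marsh brass") and the modifier is "mine".
Within "marsh brass", the head is "brass" and the modifier is "marsh".
So the structure is [[desert [mine [marsh brass]]] hook].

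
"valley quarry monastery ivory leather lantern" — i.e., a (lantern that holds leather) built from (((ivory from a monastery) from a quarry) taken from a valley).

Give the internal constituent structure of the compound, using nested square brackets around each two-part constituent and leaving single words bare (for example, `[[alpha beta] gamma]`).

The outermost head in the paraphrase is "lantern" (specifically "leather lantern"), modified by "valley quarry monastery ivory".
Inside "valley quarry monastery ivory": head "ivory" (specifically "quarry monastery ivory"), modifier "valley".
Inside "quarry monastery ivory": head "ivory" (specifically "monastery ivory"), modifier "quarry".
Inside "monastery ivory": head "ivory", modifier "monastery".
Inside "leather lantern": head "lantern", modifier "leather".
Putting it together: [[valley [quarry [monastery ivory]]] [leather lantern]].

[[valley [quarry [monastery ivory]]] [leather lantern]]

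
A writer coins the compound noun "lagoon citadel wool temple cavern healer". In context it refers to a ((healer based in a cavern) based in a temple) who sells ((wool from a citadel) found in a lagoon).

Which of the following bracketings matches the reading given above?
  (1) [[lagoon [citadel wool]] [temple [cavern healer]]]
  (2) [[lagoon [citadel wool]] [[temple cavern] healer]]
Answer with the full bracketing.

The paraphrase's head is the "healer" part ("temple cavern healer"); its modifier is "lagoon citadel wool".
That top-level split, carried through the inner groups, gives [[lagoon [citadel wool]] [temple [cavern healer]]].

[[lagoon [citadel wool]] [temple [cavern healer]]]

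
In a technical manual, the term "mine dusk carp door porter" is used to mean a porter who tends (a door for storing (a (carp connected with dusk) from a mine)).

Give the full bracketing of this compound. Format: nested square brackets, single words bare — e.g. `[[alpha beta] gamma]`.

At the top level: head "porter"; modifier "mine dusk carp door".
"mine dusk carp door" → head "door", modifier "mine dusk carp".
"mine dusk carp" → head "carp" (specifically "dusk carp"), modifier "mine".
"dusk carp" → head "carp", modifier "dusk".
Assembled: [[[mine [dusk carp]] door] porter].

[[[mine [dusk carp]] door] porter]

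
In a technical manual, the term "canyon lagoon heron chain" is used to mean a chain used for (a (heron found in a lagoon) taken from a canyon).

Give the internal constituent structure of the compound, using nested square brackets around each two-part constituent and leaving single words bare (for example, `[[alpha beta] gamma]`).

The outermost head in the paraphrase is "chain", modified by "canyon lagoon heron".
"canyon lagoon heron" → head "heron" (specifically "lagoon heron"), modifier "canyon".
"lagoon heron" → head "heron", modifier "lagoon".
Assembled: [[canyon [lagoon heron]] chain].

[[canyon [lagoon heron]] chain]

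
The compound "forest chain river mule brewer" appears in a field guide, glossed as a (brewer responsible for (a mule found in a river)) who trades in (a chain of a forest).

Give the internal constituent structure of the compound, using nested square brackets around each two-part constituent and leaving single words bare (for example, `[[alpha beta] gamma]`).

Whole compound: head "brewer" (specifically "river mule brewer"), modifier "forest chain".
Inside "forest chain": head "chain", modifier "forest".
Inside "river mule brewer": head "brewer", modifier "river mule".
Inside "river mule": head "mule", modifier "river".
So the structure is [[forest chain] [[river mule] brewer]].

[[forest chain] [[river mule] brewer]]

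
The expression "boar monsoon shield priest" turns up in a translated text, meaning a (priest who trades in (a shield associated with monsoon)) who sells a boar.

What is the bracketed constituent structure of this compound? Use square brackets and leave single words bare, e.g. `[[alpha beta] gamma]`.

At the top level: head "priest" (specifically "monsoon shield priest"); modifier "boar".
"monsoon shield priest" → head "priest", modifier "monsoon shield".
"monsoon shield" → head "shield", modifier "monsoon".
Assembled: [boar [[monsoon shield] priest]].

[boar [[monsoon shield] priest]]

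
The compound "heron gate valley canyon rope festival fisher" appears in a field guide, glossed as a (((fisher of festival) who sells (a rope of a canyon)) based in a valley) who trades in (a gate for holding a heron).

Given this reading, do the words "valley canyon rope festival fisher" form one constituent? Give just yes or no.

yes

The paraphrase groups the words so that "valley canyon rope festival fisher" is one unit: it corresponds to a single parenthesized sub-phrase.
The full structure is [[heron gate] [valley [[canyon rope] [festival fisher]]]], in which [valley canyon rope festival fisher] is a constituent.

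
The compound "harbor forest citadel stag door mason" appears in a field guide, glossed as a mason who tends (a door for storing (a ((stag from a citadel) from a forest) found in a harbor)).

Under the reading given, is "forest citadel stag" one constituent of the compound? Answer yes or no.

yes

The paraphrase groups the words so that "forest citadel stag" is one unit: it corresponds to a single parenthesized sub-phrase.
The full structure is [[[harbor [forest [citadel stag]]] door] mason], in which [forest citadel stag] is a constituent.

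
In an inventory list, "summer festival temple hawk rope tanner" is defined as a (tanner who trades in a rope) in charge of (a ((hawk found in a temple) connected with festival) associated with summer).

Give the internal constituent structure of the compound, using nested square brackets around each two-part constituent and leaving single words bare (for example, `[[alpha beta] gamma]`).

Overall it is a kind of tanner (specifically "rope tanner"); the modifier is "summer festival temple hawk".
Inside "summer festival temple hawk": head "hawk" (specifically "festival temple hawk"), modifier "summer".
Inside "festival temple hawk": head "hawk" (specifically "temple hawk"), modifier "festival".
Inside "temple hawk": head "hawk", modifier "temple".
Inside "rope tanner": head "tanner", modifier "rope".
So the structure is [[summer [festival [temple hawk]]] [rope tanner]].

[[summer [festival [temple hawk]]] [rope tanner]]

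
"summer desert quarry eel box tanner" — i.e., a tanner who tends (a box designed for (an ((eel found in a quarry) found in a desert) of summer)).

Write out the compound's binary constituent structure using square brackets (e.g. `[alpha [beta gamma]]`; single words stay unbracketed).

[[[summer [desert [quarry eel]]] box] tanner]

Whole compound: head "tanner", modifier "summer desert quarry eel box".
Within "summer desert quarry eel box", the head is "box" and the modifier is "summer desert quarry eel".
Within "summer desert quarry eel", the head is "eel" (specifically "desert quarry eel") and the modifier is "summer".
Within "desert quarry eel", the head is "eel" (specifically "quarry eel") and the modifier is "desert".
Within "quarry eel", the head is "eel" and the modifier is "quarry".
Assembled: [[[summer [desert [quarry eel]]] box] tanner].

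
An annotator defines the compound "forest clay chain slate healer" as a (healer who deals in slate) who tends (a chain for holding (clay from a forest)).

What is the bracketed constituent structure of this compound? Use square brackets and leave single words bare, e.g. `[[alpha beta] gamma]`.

Whole compound: head "healer" (specifically "slate healer"), modifier "forest clay chain".
"forest clay chain" → head "chain", modifier "forest clay".
"forest clay" → head "clay", modifier "forest".
"slate healer" → head "healer", modifier "slate".
Putting it together: [[[forest clay] chain] [slate healer]].

[[[forest clay] chain] [slate healer]]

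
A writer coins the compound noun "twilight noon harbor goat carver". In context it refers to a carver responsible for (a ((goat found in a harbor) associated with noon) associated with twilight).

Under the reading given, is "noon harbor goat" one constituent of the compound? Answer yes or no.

The paraphrase groups the words so that "noon harbor goat" is one unit: it corresponds to a single parenthesized sub-phrase.
The full structure is [[twilight [noon [harbor goat]]] carver], in which [noon harbor goat] is a constituent.

yes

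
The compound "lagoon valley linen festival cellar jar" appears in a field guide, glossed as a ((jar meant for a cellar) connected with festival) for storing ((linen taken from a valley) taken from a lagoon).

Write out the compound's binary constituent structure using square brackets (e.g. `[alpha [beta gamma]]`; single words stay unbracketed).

Whole compound: head "jar" (specifically "festival cellar jar"), modifier "lagoon valley linen".
Inside "lagoon valley linen": head "linen" (specifically "valley linen"), modifier "lagoon".
Inside "valley linen": head "linen", modifier "valley".
Inside "festival cellar jar": head "jar" (specifically "cellar jar"), modifier "festival".
Inside "cellar jar": head "jar", modifier "cellar".
Assembled: [[lagoon [valley linen]] [festival [cellar jar]]].

[[lagoon [valley linen]] [festival [cellar jar]]]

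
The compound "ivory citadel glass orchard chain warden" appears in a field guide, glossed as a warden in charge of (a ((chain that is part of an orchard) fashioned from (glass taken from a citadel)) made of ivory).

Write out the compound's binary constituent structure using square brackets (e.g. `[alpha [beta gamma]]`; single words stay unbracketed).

[[ivory [[citadel glass] [orchard chain]]] warden]

The outermost head in the paraphrase is "warden", modified by "ivory citadel glass orchard chain".
"ivory citadel glass orchard chain" → head "chain" (specifically "citadel glass orchard chain"), modifier "ivory".
"citadel glass orchard chain" → head "chain" (specifically "orchard chain"), modifier "citadel glass".
"citadel glass" → head "glass", modifier "citadel".
"orchard chain" → head "chain", modifier "orchard".
So the structure is [[ivory [[citadel glass] [orchard chain]]] warden].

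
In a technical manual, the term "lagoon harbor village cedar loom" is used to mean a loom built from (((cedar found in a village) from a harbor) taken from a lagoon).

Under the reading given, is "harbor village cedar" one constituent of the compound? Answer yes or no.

yes

The paraphrase groups the words so that "harbor village cedar" is one unit: it corresponds to a single parenthesized sub-phrase.
The full structure is [[lagoon [harbor [village cedar]]] loom], in which [harbor village cedar] is a constituent.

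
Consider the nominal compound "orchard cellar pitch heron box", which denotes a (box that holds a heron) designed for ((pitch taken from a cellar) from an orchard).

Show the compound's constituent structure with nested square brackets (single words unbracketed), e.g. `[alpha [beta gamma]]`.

[[orchard [cellar pitch]] [heron box]]

At the top level: head "box" (specifically "heron box"); modifier "orchard cellar pitch".
Inside "orchard cellar pitch": head "pitch" (specifically "cellar pitch"), modifier "orchard".
Inside "cellar pitch": head "pitch", modifier "cellar".
Inside "heron box": head "box", modifier "heron".
Putting it together: [[orchard [cellar pitch]] [heron box]].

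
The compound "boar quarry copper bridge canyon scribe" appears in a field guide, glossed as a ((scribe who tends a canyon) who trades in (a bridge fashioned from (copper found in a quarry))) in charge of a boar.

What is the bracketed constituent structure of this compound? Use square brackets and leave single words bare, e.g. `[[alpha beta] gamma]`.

[boar [[[quarry copper] bridge] [canyon scribe]]]

The outermost head in the paraphrase is "scribe" (specifically "quarry copper bridge canyon scribe"), modified by "boar".
"quarry copper bridge canyon scribe" → head "scribe" (specifically "canyon scribe"), modifier "quarry copper bridge".
"quarry copper bridge" → head "bridge", modifier "quarry copper".
"quarry copper" → head "copper", modifier "quarry".
"canyon scribe" → head "scribe", modifier "canyon".
So the structure is [boar [[[quarry copper] bridge] [canyon scribe]]].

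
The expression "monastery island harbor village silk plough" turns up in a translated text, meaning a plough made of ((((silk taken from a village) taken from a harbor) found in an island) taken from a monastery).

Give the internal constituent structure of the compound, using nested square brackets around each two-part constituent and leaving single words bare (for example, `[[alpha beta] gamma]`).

[[monastery [island [harbor [village silk]]]] plough]

Whole compound: head "plough", modifier "monastery island harbor village silk".
Within "monastery island harbor village silk", the head is "silk" (specifically "island harbor village silk") and the modifier is "monastery".
Within "island harbor village silk", the head is "silk" (specifically "harbor village silk") and the modifier is "island".
Within "harbor village silk", the head is "silk" (specifically "village silk") and the modifier is "harbor".
Within "village silk", the head is "silk" and the modifier is "village".
So the structure is [[monastery [island [harbor [village silk]]]] plough].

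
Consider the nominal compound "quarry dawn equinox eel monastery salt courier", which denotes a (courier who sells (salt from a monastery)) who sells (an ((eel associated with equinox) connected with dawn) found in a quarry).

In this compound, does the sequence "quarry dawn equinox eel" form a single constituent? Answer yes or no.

The paraphrase groups the words so that "quarry dawn equinox eel" is one unit: it corresponds to a single parenthesized sub-phrase.
The full structure is [[quarry [dawn [equinox eel]]] [[monastery salt] courier]], in which [quarry dawn equinox eel] is a constituent.

yes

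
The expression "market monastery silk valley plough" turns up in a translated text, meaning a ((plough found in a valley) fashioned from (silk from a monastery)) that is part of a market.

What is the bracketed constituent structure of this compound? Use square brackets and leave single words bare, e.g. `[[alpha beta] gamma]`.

At the top level: head "plough" (specifically "monastery silk valley plough"); modifier "market".
Within "monastery silk valley plough", the head is "plough" (specifically "valley plough") and the modifier is "monastery silk".
Within "monastery silk", the head is "silk" and the modifier is "monastery".
Within "valley plough", the head is "plough" and the modifier is "valley".
Assembled: [market [[monastery silk] [valley plough]]].

[market [[monastery silk] [valley plough]]]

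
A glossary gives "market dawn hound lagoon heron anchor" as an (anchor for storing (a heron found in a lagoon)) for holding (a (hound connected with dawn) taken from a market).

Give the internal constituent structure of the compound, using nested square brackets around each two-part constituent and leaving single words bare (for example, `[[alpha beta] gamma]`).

At the top level: head "anchor" (specifically "lagoon heron anchor"); modifier "market dawn hound".
Within "market dawn hound", the head is "hound" (specifically "dawn hound") and the modifier is "market".
Within "dawn hound", the head is "hound" and the modifier is "dawn".
Within "lagoon heron anchor", the head is "anchor" and the modifier is "lagoon heron".
Within "lagoon heron", the head is "heron" and the modifier is "lagoon".
Putting it together: [[market [dawn hound]] [[lagoon heron] anchor]].

[[market [dawn hound]] [[lagoon heron] anchor]]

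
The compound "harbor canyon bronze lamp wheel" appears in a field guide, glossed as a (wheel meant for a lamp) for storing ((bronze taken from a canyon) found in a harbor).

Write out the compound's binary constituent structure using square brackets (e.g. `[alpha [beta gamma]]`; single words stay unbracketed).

Overall it is a kind of wheel (specifically "lamp wheel"); the modifier is "harbor canyon bronze".
"harbor canyon bronze" → head "bronze" (specifically "canyon bronze"), modifier "harbor".
"canyon bronze" → head "bronze", modifier "canyon".
"lamp wheel" → head "wheel", modifier "lamp".
Putting it together: [[harbor [canyon bronze]] [lamp wheel]].

[[harbor [canyon bronze]] [lamp wheel]]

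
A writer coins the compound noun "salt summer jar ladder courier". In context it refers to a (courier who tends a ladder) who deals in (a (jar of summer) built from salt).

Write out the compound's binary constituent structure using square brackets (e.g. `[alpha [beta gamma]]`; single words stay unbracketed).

Whole compound: head "courier" (specifically "ladder courier"), modifier "salt summer jar".
Within "salt summer jar", the head is "jar" (specifically "summer jar") and the modifier is "salt".
Within "summer jar", the head is "jar" and the modifier is "summer".
Within "ladder courier", the head is "courier" and the modifier is "ladder".
Putting it together: [[salt [summer jar]] [ladder courier]].

[[salt [summer jar]] [ladder courier]]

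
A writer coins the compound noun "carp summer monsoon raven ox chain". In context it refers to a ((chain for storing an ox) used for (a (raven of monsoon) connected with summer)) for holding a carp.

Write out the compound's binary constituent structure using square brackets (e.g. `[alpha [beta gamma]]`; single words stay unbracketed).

The outermost head in the paraphrase is "chain" (specifically "summer monsoon raven ox chain"), modified by "carp".
"summer monsoon raven ox chain" → head "chain" (specifically "ox chain"), modifier "summer monsoon raven".
"summer monsoon raven" → head "raven" (specifically "monsoon raven"), modifier "summer".
"monsoon raven" → head "raven", modifier "monsoon".
"ox chain" → head "chain", modifier "ox".
Assembled: [carp [[summer [monsoon raven]] [ox chain]]].

[carp [[summer [monsoon raven]] [ox chain]]]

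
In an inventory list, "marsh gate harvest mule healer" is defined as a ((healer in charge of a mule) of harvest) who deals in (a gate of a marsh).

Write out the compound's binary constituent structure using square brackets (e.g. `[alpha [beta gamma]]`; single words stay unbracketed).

Whole compound: head "healer" (specifically "harvest mule healer"), modifier "marsh gate".
Inside "marsh gate": head "gate", modifier "marsh".
Inside "harvest mule healer": head "healer" (specifically "mule healer"), modifier "harvest".
Inside "mule healer": head "healer", modifier "mule".
Putting it together: [[marsh gate] [harvest [mule healer]]].

[[marsh gate] [harvest [mule healer]]]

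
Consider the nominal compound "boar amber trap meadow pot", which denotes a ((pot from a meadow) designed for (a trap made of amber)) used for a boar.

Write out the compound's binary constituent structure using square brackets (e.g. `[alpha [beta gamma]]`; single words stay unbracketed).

Whole compound: head "pot" (specifically "amber trap meadow pot"), modifier "boar".
Inside "amber trap meadow pot": head "pot" (specifically "meadow pot"), modifier "amber trap".
Inside "amber trap": head "trap", modifier "amber".
Inside "meadow pot": head "pot", modifier "meadow".
Putting it together: [boar [[amber trap] [meadow pot]]].

[boar [[amber trap] [meadow pot]]]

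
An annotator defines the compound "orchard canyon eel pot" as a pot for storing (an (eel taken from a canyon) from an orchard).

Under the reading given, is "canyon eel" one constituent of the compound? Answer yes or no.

yes

The paraphrase groups the words so that "canyon eel" is one unit: it corresponds to a single parenthesized sub-phrase.
The full structure is [[orchard [canyon eel]] pot], in which [canyon eel] is a constituent.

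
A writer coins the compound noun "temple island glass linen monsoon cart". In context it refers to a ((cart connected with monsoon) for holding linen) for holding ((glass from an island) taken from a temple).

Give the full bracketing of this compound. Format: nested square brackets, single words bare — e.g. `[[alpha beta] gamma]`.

[[temple [island glass]] [linen [monsoon cart]]]

The outermost head in the paraphrase is "cart" (specifically "linen monsoon cart"), modified by "temple island glass".
Inside "temple island glass": head "glass" (specifically "island glass"), modifier "temple".
Inside "island glass": head "glass", modifier "island".
Inside "linen monsoon cart": head "cart" (specifically "monsoon cart"), modifier "linen".
Inside "monsoon cart": head "cart", modifier "monsoon".
Putting it together: [[temple [island glass]] [linen [monsoon cart]]].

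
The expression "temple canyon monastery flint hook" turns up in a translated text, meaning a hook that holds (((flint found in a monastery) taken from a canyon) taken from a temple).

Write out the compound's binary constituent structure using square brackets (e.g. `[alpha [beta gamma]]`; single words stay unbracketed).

[[temple [canyon [monastery flint]]] hook]

At the top level: head "hook"; modifier "temple canyon monastery flint".
Inside "temple canyon monastery flint": head "flint" (specifically "canyon monastery flint"), modifier "temple".
Inside "canyon monastery flint": head "flint" (specifically "monastery flint"), modifier "canyon".
Inside "monastery flint": head "flint", modifier "monastery".
Putting it together: [[temple [canyon [monastery flint]]] hook].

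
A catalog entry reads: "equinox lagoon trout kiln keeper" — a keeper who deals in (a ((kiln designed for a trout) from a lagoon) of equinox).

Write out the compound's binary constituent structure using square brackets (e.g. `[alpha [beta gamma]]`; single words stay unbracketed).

[[equinox [lagoon [trout kiln]]] keeper]

Whole compound: head "keeper", modifier "equinox lagoon trout kiln".
Inside "equinox lagoon trout kiln": head "kiln" (specifically "lagoon trout kiln"), modifier "equinox".
Inside "lagoon trout kiln": head "kiln" (specifically "trout kiln"), modifier "lagoon".
Inside "trout kiln": head "kiln", modifier "trout".
So the structure is [[equinox [lagoon [trout kiln]]] keeper].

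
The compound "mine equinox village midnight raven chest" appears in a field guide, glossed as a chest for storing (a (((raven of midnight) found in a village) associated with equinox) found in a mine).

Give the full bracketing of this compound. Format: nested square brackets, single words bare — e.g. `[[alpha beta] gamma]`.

[[mine [equinox [village [midnight raven]]]] chest]

The outermost head in the paraphrase is "chest", modified by "mine equinox village midnight raven".
Within "mine equinox village midnight raven", the head is "raven" (specifically "equinox village midnight raven") and the modifier is "mine".
Within "equinox village midnight raven", the head is "raven" (specifically "village midnight raven") and the modifier is "equinox".
Within "village midnight raven", the head is "raven" (specifically "midnight raven") and the modifier is "village".
Within "midnight raven", the head is "raven" and the modifier is "midnight".
Putting it together: [[mine [equinox [village [midnight raven]]]] chest].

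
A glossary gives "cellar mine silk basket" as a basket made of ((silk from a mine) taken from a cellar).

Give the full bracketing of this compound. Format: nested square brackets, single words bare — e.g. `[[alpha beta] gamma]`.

[[cellar [mine silk]] basket]

Whole compound: head "basket", modifier "cellar mine silk".
Within "cellar mine silk", the head is "silk" (specifically "mine silk") and the modifier is "cellar".
Within "mine silk", the head is "silk" and the modifier is "mine".
So the structure is [[cellar [mine silk]] basket].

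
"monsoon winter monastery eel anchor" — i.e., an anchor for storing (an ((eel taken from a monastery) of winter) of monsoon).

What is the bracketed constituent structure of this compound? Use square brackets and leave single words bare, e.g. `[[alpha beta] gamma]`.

[[monsoon [winter [monastery eel]]] anchor]

Whole compound: head "anchor", modifier "monsoon winter monastery eel".
"monsoon winter monastery eel" → head "eel" (specifically "winter monastery eel"), modifier "monsoon".
"winter monastery eel" → head "eel" (specifically "monastery eel"), modifier "winter".
"monastery eel" → head "eel", modifier "monastery".
Assembled: [[monsoon [winter [monastery eel]]] anchor].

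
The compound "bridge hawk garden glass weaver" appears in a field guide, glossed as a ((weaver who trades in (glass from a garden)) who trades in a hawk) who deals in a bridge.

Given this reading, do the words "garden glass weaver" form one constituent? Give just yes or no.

yes

The paraphrase groups the words so that "garden glass weaver" is one unit: it corresponds to a single parenthesized sub-phrase.
The full structure is [bridge [hawk [[garden glass] weaver]]], in which [garden glass weaver] is a constituent.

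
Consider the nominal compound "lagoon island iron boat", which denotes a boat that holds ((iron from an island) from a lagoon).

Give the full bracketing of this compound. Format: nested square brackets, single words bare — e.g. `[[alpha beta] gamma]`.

[[lagoon [island iron]] boat]

Overall it is a kind of boat; the modifier is "lagoon island iron".
Inside "lagoon island iron": head "iron" (specifically "island iron"), modifier "lagoon".
Inside "island iron": head "iron", modifier "island".
Assembled: [[lagoon [island iron]] boat].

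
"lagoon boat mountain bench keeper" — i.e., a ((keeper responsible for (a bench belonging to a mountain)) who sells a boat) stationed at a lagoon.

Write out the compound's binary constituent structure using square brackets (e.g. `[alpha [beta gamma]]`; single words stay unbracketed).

[lagoon [boat [[mountain bench] keeper]]]

The outermost head in the paraphrase is "keeper" (specifically "boat mountain bench keeper"), modified by "lagoon".
Inside "boat mountain bench keeper": head "keeper" (specifically "mountain bench keeper"), modifier "boat".
Inside "mountain bench keeper": head "keeper", modifier "mountain bench".
Inside "mountain bench": head "bench", modifier "mountain".
Assembled: [lagoon [boat [[mountain bench] keeper]]].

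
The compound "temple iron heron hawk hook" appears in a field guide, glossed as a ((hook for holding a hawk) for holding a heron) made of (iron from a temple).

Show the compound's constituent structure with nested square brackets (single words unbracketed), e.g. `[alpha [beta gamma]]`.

At the top level: head "hook" (specifically "heron hawk hook"); modifier "temple iron".
Inside "temple iron": head "iron", modifier "temple".
Inside "heron hawk hook": head "hook" (specifically "hawk hook"), modifier "heron".
Inside "hawk hook": head "hook", modifier "hawk".
So the structure is [[temple iron] [heron [hawk hook]]].

[[temple iron] [heron [hawk hook]]]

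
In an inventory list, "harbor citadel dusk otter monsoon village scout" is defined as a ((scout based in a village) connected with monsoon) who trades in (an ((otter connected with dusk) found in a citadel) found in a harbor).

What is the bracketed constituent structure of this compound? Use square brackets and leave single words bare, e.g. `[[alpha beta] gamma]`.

The outermost head in the paraphrase is "scout" (specifically "monsoon village scout"), modified by "harbor citadel dusk otter".
Inside "harbor citadel dusk otter": head "otter" (specifically "citadel dusk otter"), modifier "harbor".
Inside "citadel dusk otter": head "otter" (specifically "dusk otter"), modifier "citadel".
Inside "dusk otter": head "otter", modifier "dusk".
Inside "monsoon village scout": head "scout" (specifically "village scout"), modifier "monsoon".
Inside "village scout": head "scout", modifier "village".
Assembled: [[harbor [citadel [dusk otter]]] [monsoon [village scout]]].

[[harbor [citadel [dusk otter]]] [monsoon [village scout]]]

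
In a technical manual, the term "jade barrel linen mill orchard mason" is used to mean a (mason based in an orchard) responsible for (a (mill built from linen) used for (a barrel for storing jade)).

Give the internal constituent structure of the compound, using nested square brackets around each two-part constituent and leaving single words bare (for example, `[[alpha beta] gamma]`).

[[[jade barrel] [linen mill]] [orchard mason]]

Whole compound: head "mason" (specifically "orchard mason"), modifier "jade barrel linen mill".
Within "jade barrel linen mill", the head is "mill" (specifically "linen mill") and the modifier is "jade barrel".
Within "jade barrel", the head is "barrel" and the modifier is "jade".
Within "linen mill", the head is "mill" and the modifier is "linen".
Within "orchard mason", the head is "mason" and the modifier is "orchard".
Assembled: [[[jade barrel] [linen mill]] [orchard mason]].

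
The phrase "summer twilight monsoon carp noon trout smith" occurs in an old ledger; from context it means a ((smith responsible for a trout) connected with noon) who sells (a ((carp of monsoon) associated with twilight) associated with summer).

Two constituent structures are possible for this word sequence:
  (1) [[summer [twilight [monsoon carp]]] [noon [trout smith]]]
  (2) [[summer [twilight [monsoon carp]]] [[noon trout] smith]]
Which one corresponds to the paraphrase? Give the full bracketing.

The paraphrase's head is the "smith" part ("noon trout smith"); its modifier is "summer twilight monsoon carp".
That top-level split, carried through the inner groups, gives [[summer [twilight [monsoon carp]]] [noon [trout smith]]].

[[summer [twilight [monsoon carp]]] [noon [trout smith]]]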